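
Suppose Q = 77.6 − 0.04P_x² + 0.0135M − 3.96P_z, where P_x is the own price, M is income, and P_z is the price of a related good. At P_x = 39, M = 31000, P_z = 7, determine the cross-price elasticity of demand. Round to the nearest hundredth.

-0.07

Q = 77.6 − 0.04(39)² + 0.0135(31000) − 3.96(7) = 77.6 − 60.84 + 418.5 − 27.72 = 407.54.
∂Q/∂P_z = −3.96, so E_xy = -3.96·(7/407.54) ≈ -0.07.
E_xy < 0: the goods are complements.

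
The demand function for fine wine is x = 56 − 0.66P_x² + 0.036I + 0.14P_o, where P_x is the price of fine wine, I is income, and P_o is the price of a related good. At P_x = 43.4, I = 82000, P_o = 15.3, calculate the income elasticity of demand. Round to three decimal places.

1.671

x = 56 − 0.66(43.4)² + 0.036(82000) + 0.14(15.3) = 56 − 1243.1496 + 2952 + 2.142 = 1766.9924.
∂x/∂I = +0.036, so E_I = 0.036·(82000/1766.9924) ≈ 1.671.
E_I > 1: normal good (luxury).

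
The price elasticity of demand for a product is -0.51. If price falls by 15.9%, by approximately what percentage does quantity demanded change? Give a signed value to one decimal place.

8.1

%ΔQ ≈ E × %ΔP = (-0.51) × (-15.9%) ≈ 8.1%.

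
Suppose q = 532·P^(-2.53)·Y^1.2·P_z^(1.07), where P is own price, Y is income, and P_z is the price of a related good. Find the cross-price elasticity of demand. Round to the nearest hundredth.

For a Cobb–Douglas (constant-elasticity) form q = A·P_z^α·…, the elasticity with respect to P_z equals the exponent α at every point.
Here the exponent on P_z is 1.07, so the cross-price elasticity of demand is 1.07.

1.07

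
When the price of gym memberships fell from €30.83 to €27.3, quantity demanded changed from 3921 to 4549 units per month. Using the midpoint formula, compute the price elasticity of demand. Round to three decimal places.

%ΔQ = (4549 − 3921)/[(3921 + 4549)/2] = 628/4235 ≈ 0.1483.
%Δp = (27.3 − 30.83)/[(30.83 + 27.3)/2] = -3.53/29.065 ≈ -0.1215.
Arc elasticity E = %ΔQ/%Δp ≈ 0.1483/-0.1215 ≈ -1.221.
|E| > 1: demand is elastic over this range.

-1.221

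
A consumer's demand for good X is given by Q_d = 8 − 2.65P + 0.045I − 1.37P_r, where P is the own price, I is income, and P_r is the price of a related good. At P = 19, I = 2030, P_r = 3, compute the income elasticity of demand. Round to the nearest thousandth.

2.035

At the given point, Q_d = 8 − 2.65(19) + 0.045(2030) − 1.37(3) = 8 − 50.35 + 91.35 − 4.11 = 44.89.
∂Q_d/∂I = +0.045, so E_I = 0.045·(2030/44.89) ≈ 2.035.
E_I > 1: normal good (luxury).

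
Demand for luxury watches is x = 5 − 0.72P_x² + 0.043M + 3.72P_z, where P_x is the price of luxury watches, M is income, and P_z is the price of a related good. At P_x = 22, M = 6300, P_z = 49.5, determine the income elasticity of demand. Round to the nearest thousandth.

x = 5 − 0.72(22)² + 0.043(6300) + 3.72(49.5) = 5 − 348.48 + 270.9 + 184.14 = 111.56.
∂x/∂M = +0.043, so E_I = 0.043·(6300/111.56) ≈ 2.428.
E_I > 1: normal good (luxury).

2.428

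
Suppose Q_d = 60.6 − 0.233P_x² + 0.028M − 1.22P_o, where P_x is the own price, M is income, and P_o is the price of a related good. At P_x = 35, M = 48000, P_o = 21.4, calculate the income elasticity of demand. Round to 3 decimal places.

Substituting, Q_d = 60.6 − 0.233(35)² + 0.028(48000) − 1.22(21.4) = 60.6 − 285.425 + 1344 − 26.108 = 1093.067.
∂Q_d/∂M = +0.028, so E_I = 0.028·(48000/1093.067) ≈ 1.230.
E_I > 1: normal good (luxury).

1.230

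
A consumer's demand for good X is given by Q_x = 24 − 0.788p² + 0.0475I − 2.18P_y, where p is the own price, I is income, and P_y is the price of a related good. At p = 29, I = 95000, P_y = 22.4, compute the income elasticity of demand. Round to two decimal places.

Q_x = 24 − 0.788(29)² + 0.0475(95000) − 2.18(22.4) = 24 − 662.708 + 4512.5 − 48.832 = 3824.96.
∂Q_x/∂I = +0.0475, so E_I = 0.0475·(95000/3824.96) ≈ 1.18.
E_I > 1: normal good (luxury).

1.18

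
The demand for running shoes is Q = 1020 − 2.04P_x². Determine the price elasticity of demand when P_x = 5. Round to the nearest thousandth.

At P_x = 5, Q = 969.
dQ/dP_x = −2·2.04·P_x = −20.4.
Point elasticity E = (dQ/dP_x)·(P_x/Q) = -20.4 × 5/969 ≈ -0.105.
|E| < 1, so demand is inelastic at this price.

-0.105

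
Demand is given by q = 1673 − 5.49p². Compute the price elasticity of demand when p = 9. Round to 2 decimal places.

At p = 9, q = 1228.31.
dq/dp = −2·5.49·p = −98.82.
Point elasticity E = (dq/dp)·(p/q) = -98.82 × 9/1228.31 ≈ -0.72.
|E| < 1, so demand is inelastic at this price.

-0.72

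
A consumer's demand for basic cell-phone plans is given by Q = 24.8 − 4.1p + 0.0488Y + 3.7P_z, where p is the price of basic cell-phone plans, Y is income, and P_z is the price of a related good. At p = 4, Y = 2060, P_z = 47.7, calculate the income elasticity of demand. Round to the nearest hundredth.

Q = 24.8 − 4.1(4) + 0.0488(2060) + 3.7(47.7) = 24.8 − 16.4 + 100.528 + 176.49 = 285.418.
∂Q/∂Y = +0.0488, so E_I = 0.0488·(2060/285.418) ≈ 0.35.
E_I ∈ (0,1): normal good (necessity).

0.35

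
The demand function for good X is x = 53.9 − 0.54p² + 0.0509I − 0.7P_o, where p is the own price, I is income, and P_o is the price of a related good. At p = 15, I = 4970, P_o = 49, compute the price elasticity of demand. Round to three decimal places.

At the given point, x = 53.9 − 0.54(15)² + 0.0509(4970) − 0.7(49) = 53.9 − 121.5 + 252.973 − 34.3 = 151.073.
∂x/∂p = −2·0.54·p = -16.2, so E_p = -16.2·(15/151.073) ≈ -1.608.
|E_p| > 1: demand is elastic.

-1.608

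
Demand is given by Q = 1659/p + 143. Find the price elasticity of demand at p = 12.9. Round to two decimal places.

At p = 12.9, Q = 271.6047.
dQ/dp = −1659/p² = −9.9694.
Point elasticity E = (dQ/dp)·(p/Q) = -9.9694 × 12.9/271.6047 ≈ -0.47.
|E| < 1, so demand is inelastic at this price.

-0.47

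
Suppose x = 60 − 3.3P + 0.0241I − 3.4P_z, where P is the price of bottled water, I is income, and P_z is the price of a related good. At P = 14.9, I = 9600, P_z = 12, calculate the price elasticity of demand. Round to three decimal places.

-0.244

Substituting, x = 60 − 3.3(14.9) + 0.0241(9600) − 3.4(12) = 60 − 49.17 + 231.36 − 40.8 = 201.39.
∂x/∂P = −3.3, so E_p = (−3.3)·(14.9/201.39) ≈ -0.244.
|E_p| < 1: demand is inelastic.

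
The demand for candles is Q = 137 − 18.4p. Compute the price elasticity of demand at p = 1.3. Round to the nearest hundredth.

-0.21

At p = 1.3, Q = 113.08.
dQ/dp = −18.4.
Point elasticity E = (dQ/dp)·(p/Q) = -18.4 × 1.3/113.08 ≈ -0.21.
|E| < 1, so demand is inelastic at this price.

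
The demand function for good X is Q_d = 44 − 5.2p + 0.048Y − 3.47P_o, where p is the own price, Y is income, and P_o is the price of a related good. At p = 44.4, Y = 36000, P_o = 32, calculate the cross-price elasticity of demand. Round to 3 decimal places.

-0.078

Evaluating quantity at (p, Y, P_o) gives Q_d = 44 − 5.2(44.4) + 0.048(36000) − 3.47(32) = 44 − 230.88 + 1728 − 111.04 = 1430.08.
∂Q_d/∂P_o = −3.47, so E_xy = -3.47·(32/1430.08) ≈ -0.078.
E_xy < 0: the goods are complements.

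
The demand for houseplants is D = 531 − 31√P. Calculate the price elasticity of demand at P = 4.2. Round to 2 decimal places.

At P = 4.2, D = 467.4689.
dD/dP = −31/(2√P) = −31/(2·2.0494).
Point elasticity E = (dD/dP)·(P/D) = -7.5632 × 4.2/467.4689 ≈ -0.07.
|E| < 1, so demand is inelastic at this price.

-0.07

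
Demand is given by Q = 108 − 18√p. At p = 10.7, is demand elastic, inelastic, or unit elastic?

At p = 10.7, Q = 49.1205.
dQ/dp = −18/(2√p) = −18/(2·3.2711).
Point elasticity E = (dQ/dp)·(p/Q) = -2.7514 × 10.7/49.1205 ≈ -0.599.
|E| ≈ 0.599 < 1, so demand is inelastic.

inelastic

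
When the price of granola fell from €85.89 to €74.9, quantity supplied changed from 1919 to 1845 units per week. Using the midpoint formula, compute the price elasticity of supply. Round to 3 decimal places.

0.288

%Δq = (1845 − 1919)/[(1919 + 1845)/2] = -74/1882 ≈ -0.0393.
%Δp = (74.9 − 85.89)/[(85.89 + 74.9)/2] = -10.99/80.395 ≈ -0.1367.
Arc elasticity E = %Δq/%Δp ≈ -0.0393/-0.1367 ≈ 0.288.
|E| < 1: supply is inelastic over this range.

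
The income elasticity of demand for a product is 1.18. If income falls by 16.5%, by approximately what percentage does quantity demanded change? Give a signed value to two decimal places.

%ΔQ ≈ E × %ΔI = (1.18) × (-16.5%) = -19.47%.

-19.47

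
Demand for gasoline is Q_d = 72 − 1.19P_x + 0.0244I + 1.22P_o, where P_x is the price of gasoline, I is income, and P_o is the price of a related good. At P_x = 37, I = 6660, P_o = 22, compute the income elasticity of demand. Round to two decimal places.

Q_d = 72 − 1.19(37) + 0.0244(6660) + 1.22(22) = 72 − 44.03 + 162.504 + 26.84 = 217.314.
∂Q_d/∂I = +0.0244, so E_I = 0.0244·(6660/217.314) ≈ 0.75.
E_I ∈ (0,1): normal good (necessity).

0.75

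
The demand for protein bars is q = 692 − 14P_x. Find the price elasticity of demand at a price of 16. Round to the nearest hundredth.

At P_x = 16, q = 468.
dq/dP_x = −14.
Point elasticity E = (dq/dP_x)·(P_x/q) = -14 × 16/468 ≈ -0.48.
|E| < 1, so demand is inelastic at this price.

-0.48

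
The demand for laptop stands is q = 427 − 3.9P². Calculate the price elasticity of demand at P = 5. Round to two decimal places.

-0.59

At P = 5, q = 329.5.
dq/dP = −2·3.9·P = −39.
Point elasticity E = (dq/dP)·(P/q) = -39 × 5/329.5 ≈ -0.59.
|E| < 1, so demand is inelastic at this price.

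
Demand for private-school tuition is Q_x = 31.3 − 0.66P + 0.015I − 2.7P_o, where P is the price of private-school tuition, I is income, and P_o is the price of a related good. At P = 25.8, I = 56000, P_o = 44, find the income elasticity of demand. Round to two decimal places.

First evaluate Q_x: 31.3 − 0.66(25.8) + 0.015(56000) − 2.7(44) = 31.3 − 17.028 + 840 − 118.8 = 735.472.
∂Q_x/∂I = +0.015, so E_I = 0.015·(56000/735.472) ≈ 1.14.
E_I > 1: normal good (luxury).

1.14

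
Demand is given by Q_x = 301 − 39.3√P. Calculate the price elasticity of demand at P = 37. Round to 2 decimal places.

At P = 37, Q_x = 61.9474.
dQ_x/dP = −39.3/(2√P) = −39.3/(2·6.0828).
Point elasticity E = (dQ_x/dP)·(P/Q_x) = -3.2304 × 37/61.9474 ≈ -1.93.
|E| > 1, so demand is elastic at this price.

-1.93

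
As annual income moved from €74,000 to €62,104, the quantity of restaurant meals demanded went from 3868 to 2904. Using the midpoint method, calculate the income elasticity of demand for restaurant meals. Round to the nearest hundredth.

%ΔQ = (2904 − 3868)/[(3868+2904)/2] = -964/3386 ≈ -0.2847.
%ΔY = (62,104 − 74,000)/[(74,000+62,104)/2] = -11896/68052 ≈ -0.1748.
E_I = %ΔQ/%ΔY ≈ 1.63.
E_I > 1: normal good (luxury).

1.63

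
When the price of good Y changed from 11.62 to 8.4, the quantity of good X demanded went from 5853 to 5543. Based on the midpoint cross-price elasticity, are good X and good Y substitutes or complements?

substitutes

%ΔQ_x = (5543 − 5853)/[(5853+5543)/2] = -310/5698 ≈ -0.0544.
%ΔP_y = (8.4 − 11.62)/[(11.62+8.4)/2] ≈ -0.3217.
E_xy = -0.0544/-0.3217 ≈ 0.169.
E_xy > 0, so the goods are substitutes.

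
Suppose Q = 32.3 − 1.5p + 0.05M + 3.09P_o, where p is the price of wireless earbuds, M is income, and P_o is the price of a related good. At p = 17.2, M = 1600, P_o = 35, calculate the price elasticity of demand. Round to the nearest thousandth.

Q = 32.3 − 1.5(17.2) + 0.05(1600) + 3.09(35) = 32.3 − 25.8 + 80 + 108.15 = 194.65.
∂Q/∂p = −1.5, so E_p = (−1.5)·(17.2/194.65) ≈ -0.133.
|E_p| < 1: demand is inelastic.

-0.133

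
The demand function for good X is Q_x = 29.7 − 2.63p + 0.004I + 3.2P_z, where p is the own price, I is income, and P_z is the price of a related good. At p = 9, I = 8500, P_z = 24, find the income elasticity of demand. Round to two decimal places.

0.29

Substituting, Q_x = 29.7 − 2.63(9) + 0.004(8500) + 3.2(24) = 29.7 − 23.67 + 34 + 76.8 = 116.83.
∂Q_x/∂I = +0.004, so E_I = 0.004·(8500/116.83) ≈ 0.29.
E_I ∈ (0,1): normal good (necessity).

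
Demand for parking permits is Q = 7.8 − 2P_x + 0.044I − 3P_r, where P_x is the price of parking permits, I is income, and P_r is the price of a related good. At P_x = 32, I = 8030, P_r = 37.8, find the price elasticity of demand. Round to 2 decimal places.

Q = 7.8 − 2(32) + 0.044(8030) − 3(37.8) = 7.8 − 64 + 353.32 − 113.4 = 183.72.
∂Q/∂P_x = −2, so E_p = (−2)·(32/183.72) ≈ -0.35.
|E_p| < 1: demand is inelastic.

-0.35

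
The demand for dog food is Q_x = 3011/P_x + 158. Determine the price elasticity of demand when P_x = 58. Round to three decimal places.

At P_x = 58, Q_x = 209.9138.
dQ_x/dP_x = −3011/P_x² = −0.8951.
Point elasticity E = (dQ_x/dP_x)·(P_x/Q_x) = -0.8951 × 58/209.9138 ≈ -0.247.
|E| < 1, so demand is inelastic at this price.

-0.247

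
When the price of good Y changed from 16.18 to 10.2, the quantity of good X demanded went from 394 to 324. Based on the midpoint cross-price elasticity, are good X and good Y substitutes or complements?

substitutes

%ΔQ_x = (324 − 394)/[(394+324)/2] = -70/359 ≈ -0.1950.
%ΔP_y = (10.2 − 16.18)/[(16.18+10.2)/2] ≈ -0.4534.
E_xy = -0.1950/-0.4534 ≈ 0.430.
E_xy > 0, so the goods are substitutes.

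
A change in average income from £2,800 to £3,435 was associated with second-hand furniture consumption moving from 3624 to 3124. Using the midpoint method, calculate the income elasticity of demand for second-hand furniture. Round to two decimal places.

%ΔQ = (3124 − 3624)/[(3624+3124)/2] = -500/3374 ≈ -0.1482.
%ΔI = (3,435 − 2,800)/[(2,800+3,435)/2] = 635/3117.5 ≈ 0.2037.
E_I = %ΔQ/%ΔI ≈ -0.73.
E_I < 0: inferior good.

-0.73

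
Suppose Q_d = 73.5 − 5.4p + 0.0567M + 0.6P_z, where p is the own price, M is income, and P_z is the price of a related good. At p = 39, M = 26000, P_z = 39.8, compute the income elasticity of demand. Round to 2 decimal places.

1.08

Evaluating quantity at (p, M, P_z) gives Q_d = 73.5 − 5.4(39) + 0.0567(26000) + 0.6(39.8) = 73.5 − 210.6 + 1474.2 + 23.88 = 1360.98.
∂Q_d/∂M = +0.0567, so E_I = 0.0567·(26000/1360.98) ≈ 1.08.
E_I > 1: normal good (luxury).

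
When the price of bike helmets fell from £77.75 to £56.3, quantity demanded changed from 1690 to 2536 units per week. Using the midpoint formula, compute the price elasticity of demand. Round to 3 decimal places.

-1.251

%Δq = (2536 − 1690)/[(1690 + 2536)/2] = 846/2113 ≈ 0.4004.
%Δp = (56.3 − 77.75)/[(77.75 + 56.3)/2] = -21.45/67.025 ≈ -0.3200.
Arc elasticity E = %Δq/%Δp ≈ 0.4004/-0.3200 ≈ -1.251.
|E| > 1: demand is elastic over this range.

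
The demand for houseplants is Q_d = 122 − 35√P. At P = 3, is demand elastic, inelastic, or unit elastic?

At P = 3, Q_d = 61.3782.
dQ_d/dP = −35/(2√P) = −35/(2·1.7321).
Point elasticity E = (dQ_d/dP)·(P/Q_d) = -10.1036 × 3/61.3782 ≈ -0.494.
|E| ≈ 0.494 < 1, so demand is inelastic.

inelastic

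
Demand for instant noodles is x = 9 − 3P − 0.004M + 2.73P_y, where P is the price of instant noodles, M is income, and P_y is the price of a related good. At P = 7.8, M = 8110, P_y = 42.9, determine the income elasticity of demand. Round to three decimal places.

Evaluating quantity at (P, M, P_y) gives x = 9 − 3(7.8) − 0.004(8110) + 2.73(42.9) = 9 − 23.4 − 32.44 + 117.117 = 70.277.
∂x/∂M = −0.004, so E_I = -0.004·(8110/70.277) ≈ -0.462.
E_I < 0: inferior good.

-0.462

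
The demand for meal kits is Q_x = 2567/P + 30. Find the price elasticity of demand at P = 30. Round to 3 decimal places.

-0.740

At P = 30, Q_x = 115.5667.
dQ_x/dP = −2567/P² = −2.8522.
Point elasticity E = (dQ_x/dP)·(P/Q_x) = -2.8522 × 30/115.5667 ≈ -0.740.
|E| < 1, so demand is inelastic at this price.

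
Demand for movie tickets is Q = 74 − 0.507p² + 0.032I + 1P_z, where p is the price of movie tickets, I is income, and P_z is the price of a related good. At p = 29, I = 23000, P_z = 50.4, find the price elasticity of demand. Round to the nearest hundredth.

At the given point, Q = 74 − 0.507(29)² + 0.032(23000) + 1(50.4) = 74 − 426.387 + 736 + 50.4 = 434.013.
∂Q/∂p = −2·0.507·p = -29.406, so E_p = -29.406·(29/434.013) ≈ -1.96.
|E_p| > 1: demand is elastic.

-1.96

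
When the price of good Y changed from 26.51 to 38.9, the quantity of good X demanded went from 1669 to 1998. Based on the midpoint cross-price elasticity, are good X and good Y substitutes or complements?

%ΔQ_x = (1998 − 1669)/[(1669+1998)/2] = 329/1833.5 ≈ 0.1794.
%ΔP_y = (38.9 − 26.51)/[(26.51+38.9)/2] ≈ 0.3788.
E_xy = 0.1794/0.3788 ≈ 0.474.
E_xy > 0, so the goods are substitutes.

substitutes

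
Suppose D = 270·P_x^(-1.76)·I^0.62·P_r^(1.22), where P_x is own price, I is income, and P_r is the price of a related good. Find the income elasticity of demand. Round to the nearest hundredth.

0.62

For a Cobb–Douglas (constant-elasticity) form D = A·I^α·…, the elasticity with respect to I equals the exponent α at every point.
Here the exponent on I is 0.62, so the income elasticity of demand is 0.62.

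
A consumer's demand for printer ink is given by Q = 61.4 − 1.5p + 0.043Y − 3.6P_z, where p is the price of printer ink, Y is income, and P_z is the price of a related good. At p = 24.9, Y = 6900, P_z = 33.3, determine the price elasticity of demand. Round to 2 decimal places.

-0.19

Q = 61.4 − 1.5(24.9) + 0.043(6900) − 3.6(33.3) = 61.4 − 37.35 + 296.7 − 119.88 = 200.87.
∂Q/∂p = −1.5, so E_p = (−1.5)·(24.9/200.87) ≈ -0.19.
|E_p| < 1: demand is inelastic.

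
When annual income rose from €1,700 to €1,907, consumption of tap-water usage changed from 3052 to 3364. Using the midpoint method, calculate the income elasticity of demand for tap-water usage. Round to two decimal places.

%ΔQ = (3364 − 3052)/[(3052+3364)/2] = 312/3208 ≈ 0.0973.
%ΔI = (1,907 − 1,700)/[(1,700+1,907)/2] = 207/1803.5 ≈ 0.1148.
E_I = %ΔQ/%ΔI ≈ 0.85.
E_I ∈ (0,1): normal good (necessity).

0.85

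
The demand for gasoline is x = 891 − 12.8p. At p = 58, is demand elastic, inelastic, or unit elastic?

At p = 58, x = 148.6.
dx/dp = −12.8.
Point elasticity E = (dx/dp)·(p/x) = -12.8 × 58/148.6 ≈ -4.996.
|E| ≈ 4.996 > 1, so demand is elastic.

elastic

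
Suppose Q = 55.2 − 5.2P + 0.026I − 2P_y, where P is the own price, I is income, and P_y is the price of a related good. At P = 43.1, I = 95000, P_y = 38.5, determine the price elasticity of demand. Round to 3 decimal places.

First evaluate Q: 55.2 − 5.2(43.1) + 0.026(95000) − 2(38.5) = 55.2 − 224.12 + 2470 − 77 = 2224.08.
∂Q/∂P = −5.2, so E_p = (−5.2)·(43.1/2224.08) ≈ -0.101.
|E_p| < 1: demand is inelastic.

-0.101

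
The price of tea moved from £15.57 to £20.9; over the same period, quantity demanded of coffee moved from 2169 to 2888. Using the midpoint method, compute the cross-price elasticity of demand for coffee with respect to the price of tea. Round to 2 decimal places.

%ΔQ_x = (2888 − 2169)/[(2169+2888)/2] = 719/2528.5 ≈ 0.2844.
%ΔP_y = (20.9 − 15.57)/[(15.57+20.9)/2] ≈ 0.2923.
E_xy = 0.2844/0.2923 ≈ 0.97.
E_xy > 0, so coffee and tea are substitutes.

0.97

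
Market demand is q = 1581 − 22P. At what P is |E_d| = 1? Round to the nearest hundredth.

For linear demand q = a − bP, E = −bP/(a − bP). |E| = 1 ⇒ bP = a − bP ⇒ P = a/(2b).
P = 1581/(2·22) ≈ 35.93.

35.93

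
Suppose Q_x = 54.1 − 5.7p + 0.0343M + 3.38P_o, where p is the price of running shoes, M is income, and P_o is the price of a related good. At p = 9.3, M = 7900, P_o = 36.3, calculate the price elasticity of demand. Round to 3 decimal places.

Evaluating quantity at (p, M, P_o) gives Q_x = 54.1 − 5.7(9.3) + 0.0343(7900) + 3.38(36.3) = 54.1 − 53.01 + 270.97 + 122.694 = 394.754.
∂Q_x/∂p = −5.7, so E_p = (−5.7)·(9.3/394.754) ≈ -0.134.
|E_p| < 1: demand is inelastic.

-0.134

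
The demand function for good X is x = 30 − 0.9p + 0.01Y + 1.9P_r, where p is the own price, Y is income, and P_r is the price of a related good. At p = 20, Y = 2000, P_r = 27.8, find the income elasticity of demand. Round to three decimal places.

0.236

Substituting, x = 30 − 0.9(20) + 0.01(2000) + 1.9(27.8) = 30 − 18 + 20 + 52.82 = 84.82.
∂x/∂Y = +0.01, so E_I = 0.01·(2000/84.82) ≈ 0.236.
E_I ∈ (0,1): normal good (necessity).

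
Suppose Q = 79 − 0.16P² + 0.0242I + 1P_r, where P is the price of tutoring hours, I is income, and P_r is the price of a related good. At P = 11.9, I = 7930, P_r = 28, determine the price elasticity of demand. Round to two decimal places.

Substituting, Q = 79 − 0.16(11.9)² + 0.0242(7930) + 1(28) = 79 − 22.6576 + 191.906 + 28 = 276.2484.
∂Q/∂P = −2·0.16·P = -3.808, so E_p = -3.808·(11.9/276.2484) ≈ -0.16.
|E_p| < 1: demand is inelastic.

-0.16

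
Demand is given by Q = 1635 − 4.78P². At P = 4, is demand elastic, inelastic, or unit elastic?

At P = 4, Q = 1558.52.
dQ/dP = −2·4.78·P = −38.24.
Point elasticity E = (dQ/dP)·(P/Q) = -38.24 × 4/1558.52 ≈ -0.098.
|E| ≈ 0.098 < 1, so demand is inelastic.

inelastic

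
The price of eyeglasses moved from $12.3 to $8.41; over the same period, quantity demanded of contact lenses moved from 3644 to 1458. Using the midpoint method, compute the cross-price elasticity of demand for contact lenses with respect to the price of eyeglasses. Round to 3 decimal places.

2.281

%ΔQ_x = (1458 − 3644)/[(3644+1458)/2] = -2186/2551 ≈ -0.8569.
%ΔP_y = (8.41 − 12.3)/[(12.3+8.41)/2] ≈ -0.3757.
E_xy = -0.8569/-0.3757 ≈ 2.281.
E_xy > 0, so contact lenses and eyeglasses are substitutes.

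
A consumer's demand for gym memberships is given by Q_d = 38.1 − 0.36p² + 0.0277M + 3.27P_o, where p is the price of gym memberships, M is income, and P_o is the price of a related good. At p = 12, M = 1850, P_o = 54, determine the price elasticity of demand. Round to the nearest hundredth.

-0.48

At the given point, Q_d = 38.1 − 0.36(12)² + 0.0277(1850) + 3.27(54) = 38.1 − 51.84 + 51.245 + 176.58 = 214.085.
∂Q_d/∂p = −2·0.36·p = -8.64, so E_p = -8.64·(12/214.085) ≈ -0.48.
|E_p| < 1: demand is inelastic.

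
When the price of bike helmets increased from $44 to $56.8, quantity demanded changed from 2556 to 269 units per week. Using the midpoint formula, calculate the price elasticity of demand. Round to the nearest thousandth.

%Δq = (269 − 2556)/[(2556 + 269)/2] = -2287/1412.5 ≈ -1.6191.
%ΔP = (56.8 − 44)/[(44 + 56.8)/2] = 12.8/50.4 ≈ 0.2540.
Arc elasticity E = %Δq/%ΔP ≈ -1.6191/0.2540 ≈ -6.375.
|E| > 1: demand is elastic over this range.

-6.375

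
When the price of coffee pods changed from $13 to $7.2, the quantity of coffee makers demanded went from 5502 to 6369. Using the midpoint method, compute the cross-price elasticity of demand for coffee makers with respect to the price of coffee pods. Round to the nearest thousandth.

%ΔQ_x = (6369 − 5502)/[(5502+6369)/2] = 867/5935.5 ≈ 0.1461.
%ΔP_y = (7.2 − 13)/[(13+7.2)/2] ≈ -0.5743.
E_xy = 0.1461/-0.5743 ≈ -0.254.
E_xy < 0, so coffee makers and coffee pods are complements.

-0.254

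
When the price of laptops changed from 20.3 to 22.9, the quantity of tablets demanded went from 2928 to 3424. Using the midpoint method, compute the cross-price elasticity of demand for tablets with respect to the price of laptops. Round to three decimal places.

%ΔQ_x = (3424 − 2928)/[(2928+3424)/2] = 496/3176 ≈ 0.1562.
%ΔP_y = (22.9 − 20.3)/[(20.3+22.9)/2] ≈ 0.1204.
E_xy = 0.1562/0.1204 ≈ 1.297.
E_xy > 0, so tablets and laptops are substitutes.

1.297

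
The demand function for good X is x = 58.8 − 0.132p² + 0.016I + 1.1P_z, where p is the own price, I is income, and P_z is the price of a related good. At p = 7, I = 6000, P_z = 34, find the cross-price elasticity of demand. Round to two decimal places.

x = 58.8 − 0.132(7)² + 0.016(6000) + 1.1(34) = 58.8 − 6.468 + 96 + 37.4 = 185.732.
∂x/∂P_z = +1.1, so E_xy = 1.1·(34/185.732) ≈ 0.20.
E_xy > 0: the goods are substitutes.

0.20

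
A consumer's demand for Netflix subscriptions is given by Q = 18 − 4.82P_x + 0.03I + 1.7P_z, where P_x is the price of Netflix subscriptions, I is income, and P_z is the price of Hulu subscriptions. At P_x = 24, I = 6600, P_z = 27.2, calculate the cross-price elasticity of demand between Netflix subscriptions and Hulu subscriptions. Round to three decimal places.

First evaluate Q: 18 − 4.82(24) + 0.03(6600) + 1.7(27.2) = 18 − 115.68 + 198 + 46.24 = 146.56.
∂Q/∂P_z = +1.7, so E_xy = 1.7·(27.2/146.56) ≈ 0.316.
E_xy > 0: the goods are substitutes.

0.316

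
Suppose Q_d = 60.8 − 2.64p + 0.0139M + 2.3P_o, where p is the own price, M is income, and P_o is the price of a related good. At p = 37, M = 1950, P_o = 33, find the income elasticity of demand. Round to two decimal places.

0.41

Substituting, Q_d = 60.8 − 2.64(37) + 0.0139(1950) + 2.3(33) = 60.8 − 97.68 + 27.105 + 75.9 = 66.125.
∂Q_d/∂M = +0.0139, so E_I = 0.0139·(1950/66.125) ≈ 0.41.
E_I ∈ (0,1): normal good (necessity).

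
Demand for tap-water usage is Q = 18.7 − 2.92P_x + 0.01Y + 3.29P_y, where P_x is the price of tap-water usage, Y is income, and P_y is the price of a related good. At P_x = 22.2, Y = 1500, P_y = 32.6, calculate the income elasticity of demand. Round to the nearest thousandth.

Substituting, Q = 18.7 − 2.92(22.2) + 0.01(1500) + 3.29(32.6) = 18.7 − 64.824 + 15 + 107.254 = 76.13.
∂Q/∂Y = +0.01, so E_I = 0.01·(1500/76.13) ≈ 0.197.
E_I ∈ (0,1): normal good (necessity).

0.197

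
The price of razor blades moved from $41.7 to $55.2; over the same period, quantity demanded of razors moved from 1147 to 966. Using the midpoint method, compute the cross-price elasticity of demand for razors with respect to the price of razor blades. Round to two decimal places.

-0.61

%ΔQ_x = (966 − 1147)/[(1147+966)/2] = -181/1056.5 ≈ -0.1713.
%ΔP_y = (55.2 − 41.7)/[(41.7+55.2)/2] ≈ 0.2786.
E_xy = -0.1713/0.2786 ≈ -0.61.
E_xy < 0, so razors and razor blades are complements.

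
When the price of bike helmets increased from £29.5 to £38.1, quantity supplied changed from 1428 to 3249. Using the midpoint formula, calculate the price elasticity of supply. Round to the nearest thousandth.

3.060

%Δq = (3249 − 1428)/[(1428 + 3249)/2] = 1821/2338.5 ≈ 0.7787.
%Δp = (38.1 − 29.5)/[(29.5 + 38.1)/2] = 8.6/33.8 ≈ 0.2544.
Arc elasticity E = %Δq/%Δp ≈ 0.7787/0.2544 ≈ 3.060.
|E| > 1: supply is elastic over this range.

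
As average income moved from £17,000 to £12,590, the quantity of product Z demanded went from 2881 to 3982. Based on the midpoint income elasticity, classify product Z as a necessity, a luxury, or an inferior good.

inferior

%ΔQ = (3982 − 2881)/[(2881+3982)/2] = 1101/3431.5 ≈ 0.3209.
%ΔI = (12,590 − 17,000)/[(17,000+12,590)/2] = -4410/14795 ≈ -0.2981.
E_I = %ΔQ/%ΔI ≈ -1.076.
E_I < 0: inferior good.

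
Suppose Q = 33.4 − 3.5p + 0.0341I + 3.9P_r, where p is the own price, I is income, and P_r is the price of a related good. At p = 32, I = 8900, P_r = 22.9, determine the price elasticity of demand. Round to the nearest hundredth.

-0.36

At the given point, Q = 33.4 − 3.5(32) + 0.0341(8900) + 3.9(22.9) = 33.4 − 112 + 303.49 + 89.31 = 314.2.
∂Q/∂p = −3.5, so E_p = (−3.5)·(32/314.2) ≈ -0.36.
|E_p| < 1: demand is inelastic.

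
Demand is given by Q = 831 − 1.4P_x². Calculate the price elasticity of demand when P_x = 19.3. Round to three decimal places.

At P_x = 19.3, Q = 309.514.
dQ/dP_x = −2·1.4·P_x = −54.04.
Point elasticity E = (dQ/dP_x)·(P_x/Q) = -54.04 × 19.3/309.514 ≈ -3.370.
|E| > 1, so demand is elastic at this price.

-3.370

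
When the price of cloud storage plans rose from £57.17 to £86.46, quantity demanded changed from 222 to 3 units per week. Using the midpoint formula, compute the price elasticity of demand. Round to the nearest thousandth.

-4.773

%Δq = (3 − 222)/[(222 + 3)/2] = -219/112.5 ≈ -1.9467.
%ΔP = (86.46 − 57.17)/[(57.17 + 86.46)/2] = 29.29/71.815 ≈ 0.4079.
Arc elasticity E = %Δq/%ΔP ≈ -1.9467/0.4079 ≈ -4.773.
|E| > 1: demand is elastic over this range.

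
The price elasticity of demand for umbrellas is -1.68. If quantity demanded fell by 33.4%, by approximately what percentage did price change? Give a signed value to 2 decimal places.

%ΔQ ≈ E × %ΔP ⇒ %ΔP = %ΔQ / E = (-33.4%)/(-1.68) ≈ 19.88%.

19.88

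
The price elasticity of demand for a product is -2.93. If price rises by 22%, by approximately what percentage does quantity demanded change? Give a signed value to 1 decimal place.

-64.5

%ΔQ ≈ E × %ΔP = (-2.93) × (22%) ≈ -64.5%.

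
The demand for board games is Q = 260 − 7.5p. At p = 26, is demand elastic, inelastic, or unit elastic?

elastic

At p = 26, Q = 65.
dQ/dp = −7.5.
Point elasticity E = (dQ/dp)·(p/Q) = -7.5 × 26/65 ≈ -3.000.
|E| ≈ 3.000 > 1, so demand is elastic.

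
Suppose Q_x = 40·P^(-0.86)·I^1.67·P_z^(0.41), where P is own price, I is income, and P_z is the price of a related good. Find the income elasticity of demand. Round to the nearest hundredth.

1.67

For a Cobb–Douglas (constant-elasticity) form Q_x = A·I^α·…, the elasticity with respect to I equals the exponent α at every point.
Here the exponent on I is 1.67, so the income elasticity of demand is 1.67.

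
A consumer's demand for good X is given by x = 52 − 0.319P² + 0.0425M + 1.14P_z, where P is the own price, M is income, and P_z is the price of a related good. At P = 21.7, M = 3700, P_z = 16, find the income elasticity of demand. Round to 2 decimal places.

Evaluating quantity at (P, M, P_z) gives x = 52 − 0.319(21.7)² + 0.0425(3700) + 1.14(16) = 52 − 150.2139 + 157.25 + 18.24 = 77.2761.
∂x/∂M = +0.0425, so E_I = 0.0425·(3700/77.2761) ≈ 2.03.
E_I > 1: normal good (luxury).

2.03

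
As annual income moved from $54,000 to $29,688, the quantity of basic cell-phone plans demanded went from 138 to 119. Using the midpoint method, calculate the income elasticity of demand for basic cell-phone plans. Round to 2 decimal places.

0.25

%ΔQ = (119 − 138)/[(138+119)/2] = -19/128.5 ≈ -0.1479.
%ΔY = (29,688 − 54,000)/[(54,000+29,688)/2] = -24312/41844 ≈ -0.5810.
E_I = %ΔQ/%ΔY ≈ 0.25.
E_I ∈ (0,1): normal good (necessity).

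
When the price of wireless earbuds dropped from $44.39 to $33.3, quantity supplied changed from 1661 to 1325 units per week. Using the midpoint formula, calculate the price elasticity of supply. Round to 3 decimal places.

0.788

%Δq = (1325 − 1661)/[(1661 + 1325)/2] = -336/1493 ≈ -0.2251.
%Δp = (33.3 − 44.39)/[(44.39 + 33.3)/2] = -11.09/38.845 ≈ -0.2855.
Arc elasticity E = %Δq/%Δp ≈ -0.2251/-0.2855 ≈ 0.788.
|E| < 1: supply is inelastic over this range.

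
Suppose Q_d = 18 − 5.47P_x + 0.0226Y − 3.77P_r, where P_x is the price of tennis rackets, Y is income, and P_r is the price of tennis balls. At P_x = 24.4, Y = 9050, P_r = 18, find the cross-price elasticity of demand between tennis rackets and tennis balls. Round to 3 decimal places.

Substituting, Q_d = 18 − 5.47(24.4) + 0.0226(9050) − 3.77(18) = 18 − 133.468 + 204.53 − 67.86 = 21.202.
∂Q_d/∂P_r = −3.77, so E_xy = -3.77·(18/21.202) ≈ -3.201.
E_xy < 0: the goods are complements.

-3.201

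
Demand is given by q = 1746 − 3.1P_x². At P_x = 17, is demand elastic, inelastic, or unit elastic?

elastic

At P_x = 17, q = 850.1.
dq/dP_x = −2·3.1·P_x = −105.4.
Point elasticity E = (dq/dP_x)·(P_x/q) = -105.4 × 17/850.1 ≈ -2.108.
|E| ≈ 2.108 > 1, so demand is elastic.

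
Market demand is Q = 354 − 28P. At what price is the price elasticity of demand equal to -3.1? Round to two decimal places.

9.56

Set −bP/(a − bP) = −3.1 ⇒ bP = 3.1(a − bP) ⇒ bP(1+3.1) = 3.1·a.
P = 3.1·354/(28·4.1) ≈ 9.56.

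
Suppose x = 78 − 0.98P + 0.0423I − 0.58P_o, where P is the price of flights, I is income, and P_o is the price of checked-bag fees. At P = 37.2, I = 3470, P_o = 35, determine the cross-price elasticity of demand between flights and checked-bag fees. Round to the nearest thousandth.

At the given point, x = 78 − 0.98(37.2) + 0.0423(3470) − 0.58(35) = 78 − 36.456 + 146.781 − 20.3 = 168.025.
∂x/∂P_o = −0.58, so E_xy = -0.58·(35/168.025) ≈ -0.121.
E_xy < 0: the goods are complements.

-0.121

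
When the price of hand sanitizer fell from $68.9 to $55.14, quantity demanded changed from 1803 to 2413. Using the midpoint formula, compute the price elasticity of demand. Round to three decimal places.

-1.304

%Δq = (2413 − 1803)/[(1803 + 2413)/2] = 610/2108 ≈ 0.2894.
%Δp = (55.14 − 68.9)/[(68.9 + 55.14)/2] = -13.76/62.02 ≈ -0.2219.
Arc elasticity E = %Δq/%Δp ≈ 0.2894/-0.2219 ≈ -1.304.
|E| > 1: demand is elastic over this range.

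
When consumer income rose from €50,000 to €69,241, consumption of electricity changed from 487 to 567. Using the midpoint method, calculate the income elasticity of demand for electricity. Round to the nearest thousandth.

0.470

%ΔQ = (567 − 487)/[(487+567)/2] = 80/527 ≈ 0.1518.
%ΔI = (69,241 − 50,000)/[(50,000+69,241)/2] = 19241/59620.5 ≈ 0.3227.
E_I = %ΔQ/%ΔI ≈ 0.470.
E_I ∈ (0,1): normal good (necessity).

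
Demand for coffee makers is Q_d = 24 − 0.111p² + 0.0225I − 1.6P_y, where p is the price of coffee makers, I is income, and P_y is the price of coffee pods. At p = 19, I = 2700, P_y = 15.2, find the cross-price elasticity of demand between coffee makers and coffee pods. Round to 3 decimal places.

Substituting, Q_d = 24 − 0.111(19)² + 0.0225(2700) − 1.6(15.2) = 24 − 40.071 + 60.75 − 24.32 = 20.359.
∂Q_d/∂P_y = −1.6, so E_xy = -1.6·(15.2/20.359) ≈ -1.195.
E_xy < 0: the goods are complements.

-1.195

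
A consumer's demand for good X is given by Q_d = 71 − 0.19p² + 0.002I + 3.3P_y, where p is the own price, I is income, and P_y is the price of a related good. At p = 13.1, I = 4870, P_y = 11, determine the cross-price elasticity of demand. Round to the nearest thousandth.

0.430

At the given point, Q_d = 71 − 0.19(13.1)² + 0.002(4870) + 3.3(11) = 71 − 32.6059 + 9.74 + 36.3 = 84.4341.
∂Q_d/∂P_y = +3.3, so E_xy = 3.3·(11/84.4341) ≈ 0.430.
E_xy > 0: the goods are substitutes.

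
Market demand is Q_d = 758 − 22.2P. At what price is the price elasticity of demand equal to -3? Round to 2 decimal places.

25.61

Set −bP/(a − bP) = −3 ⇒ bP = 3(a − bP) ⇒ bP(1+3) = 3·a.
P = 3·758/(22.2·4) ≈ 25.61.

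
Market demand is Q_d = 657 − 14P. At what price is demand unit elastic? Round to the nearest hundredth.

For linear demand Q_d = a − bP, E = −bP/(a − bP). |E| = 1 ⇒ bP = a − bP ⇒ P = a/(2b).
P = 657/(2·14) ≈ 23.46.

23.46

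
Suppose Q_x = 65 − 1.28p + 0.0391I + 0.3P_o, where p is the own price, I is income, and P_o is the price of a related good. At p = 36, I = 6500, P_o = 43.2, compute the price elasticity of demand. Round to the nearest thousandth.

Q_x = 65 − 1.28(36) + 0.0391(6500) + 0.3(43.2) = 65 − 46.08 + 254.15 + 12.96 = 286.03.
∂Q_x/∂p = −1.28, so E_p = (−1.28)·(36/286.03) ≈ -0.161.
|E_p| < 1: demand is inelastic.

-0.161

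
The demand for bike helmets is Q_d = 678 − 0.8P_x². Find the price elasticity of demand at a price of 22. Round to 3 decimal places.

-2.663

At P_x = 22, Q_d = 290.8.
dQ_d/dP_x = −2·0.8·P_x = −35.2.
Point elasticity E = (dQ_d/dP_x)·(P_x/Q_d) = -35.2 × 22/290.8 ≈ -2.663.
|E| > 1, so demand is elastic at this price.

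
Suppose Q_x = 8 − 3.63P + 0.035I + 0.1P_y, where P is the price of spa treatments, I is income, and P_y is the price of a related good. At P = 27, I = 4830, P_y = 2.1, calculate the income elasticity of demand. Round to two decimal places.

2.13

Evaluating quantity at (P, I, P_y) gives Q_x = 8 − 3.63(27) + 0.035(4830) + 0.1(2.1) = 8 − 98.01 + 169.05 + 0.21 = 79.25.
∂Q_x/∂I = +0.035, so E_I = 0.035·(4830/79.25) ≈ 2.13.
E_I > 1: normal good (luxury).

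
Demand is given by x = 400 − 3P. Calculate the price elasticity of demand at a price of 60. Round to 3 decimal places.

At P = 60, x = 220.
dx/dP = −3.
Point elasticity E = (dx/dP)·(P/x) = -3 × 60/220 ≈ -0.818.
|E| < 1, so demand is inelastic at this price.

-0.818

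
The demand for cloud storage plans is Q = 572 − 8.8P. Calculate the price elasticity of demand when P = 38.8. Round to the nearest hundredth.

-1.48

At P = 38.8, Q = 230.56.
dQ/dP = −8.8.
Point elasticity E = (dQ/dP)·(P/Q) = -8.8 × 38.8/230.56 ≈ -1.48.
|E| > 1, so demand is elastic at this price.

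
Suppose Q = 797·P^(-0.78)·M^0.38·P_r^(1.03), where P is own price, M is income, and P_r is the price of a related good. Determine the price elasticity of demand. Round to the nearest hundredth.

-0.78

For a Cobb–Douglas (constant-elasticity) form Q = A·P^α·…, the elasticity with respect to P equals the exponent α at every point.
Here the exponent on P is -0.78, so the price elasticity of demand is -0.78.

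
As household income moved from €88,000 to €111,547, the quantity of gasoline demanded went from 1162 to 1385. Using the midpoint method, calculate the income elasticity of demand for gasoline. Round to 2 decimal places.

0.74

%ΔQ = (1385 − 1162)/[(1162+1385)/2] = 223/1273.5 ≈ 0.1751.
%ΔY = (111,547 − 88,000)/[(88,000+111,547)/2] = 23547/99773.5 ≈ 0.2360.
E_I = %ΔQ/%ΔY ≈ 0.74.
E_I ∈ (0,1): normal good (necessity).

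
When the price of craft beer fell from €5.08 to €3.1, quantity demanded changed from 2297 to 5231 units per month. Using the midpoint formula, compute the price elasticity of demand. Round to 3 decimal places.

%ΔQ = (5231 − 2297)/[(2297 + 5231)/2] = 2934/3764 ≈ 0.7795.
%ΔP = (3.1 − 5.08)/[(5.08 + 3.1)/2] = -1.98/4.09 ≈ -0.4841.
Arc elasticity E = %ΔQ/%ΔP ≈ 0.7795/-0.4841 ≈ -1.610.
|E| > 1: demand is elastic over this range.

-1.610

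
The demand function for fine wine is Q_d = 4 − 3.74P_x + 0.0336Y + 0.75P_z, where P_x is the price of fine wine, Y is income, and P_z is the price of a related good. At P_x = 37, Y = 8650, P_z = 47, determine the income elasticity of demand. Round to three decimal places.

Substituting, Q_d = 4 − 3.74(37) + 0.0336(8650) + 0.75(47) = 4 − 138.38 + 290.64 + 35.25 = 191.51.
∂Q_d/∂Y = +0.0336, so E_I = 0.0336·(8650/191.51) ≈ 1.518.
E_I > 1: normal good (luxury).

1.518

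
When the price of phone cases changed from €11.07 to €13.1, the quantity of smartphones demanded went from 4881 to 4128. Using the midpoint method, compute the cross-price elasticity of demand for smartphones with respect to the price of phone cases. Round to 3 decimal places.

-0.995

%ΔQ_x = (4128 − 4881)/[(4881+4128)/2] = -753/4504.5 ≈ -0.1672.
%ΔP_y = (13.1 − 11.07)/[(11.07+13.1)/2] ≈ 0.1680.
E_xy = -0.1672/0.1680 ≈ -0.995.
E_xy < 0, so smartphones and phone cases are complements.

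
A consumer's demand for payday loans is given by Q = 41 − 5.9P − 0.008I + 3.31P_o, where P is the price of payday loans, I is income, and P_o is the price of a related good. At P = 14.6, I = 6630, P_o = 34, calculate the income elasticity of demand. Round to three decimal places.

At the given point, Q = 41 − 5.9(14.6) − 0.008(6630) + 3.31(34) = 41 − 86.14 − 53.04 + 112.54 = 14.36.
∂Q/∂I = −0.008, so E_I = -0.008·(6630/14.36) ≈ -3.694.
E_I < 0: inferior good.

-3.694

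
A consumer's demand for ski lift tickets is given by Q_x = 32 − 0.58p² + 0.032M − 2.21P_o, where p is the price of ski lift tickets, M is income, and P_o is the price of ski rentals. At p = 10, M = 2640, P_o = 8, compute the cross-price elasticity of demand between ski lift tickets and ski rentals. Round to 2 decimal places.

-0.43

Substituting, Q_x = 32 − 0.58(10)² + 0.032(2640) − 2.21(8) = 32 − 58 + 84.48 − 17.68 = 40.8.
∂Q_x/∂P_o = −2.21, so E_xy = -2.21·(8/40.8) ≈ -0.43.
E_xy < 0: the goods are complements.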